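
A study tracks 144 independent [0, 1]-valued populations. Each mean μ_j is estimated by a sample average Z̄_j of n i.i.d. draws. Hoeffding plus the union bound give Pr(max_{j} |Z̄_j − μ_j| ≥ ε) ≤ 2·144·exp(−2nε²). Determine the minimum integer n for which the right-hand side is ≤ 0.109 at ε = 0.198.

Need 2·144·exp(−2nε²) ≤ 0.109, i.e. exp(−2nε²) ≤ 0.109/288.
So 2nε² ≥ ln(288/0.109) = 7.879368.
Hence n ≥ 7.879368/(2·0.198²) = 100.492.
The smallest integer n is 101.

101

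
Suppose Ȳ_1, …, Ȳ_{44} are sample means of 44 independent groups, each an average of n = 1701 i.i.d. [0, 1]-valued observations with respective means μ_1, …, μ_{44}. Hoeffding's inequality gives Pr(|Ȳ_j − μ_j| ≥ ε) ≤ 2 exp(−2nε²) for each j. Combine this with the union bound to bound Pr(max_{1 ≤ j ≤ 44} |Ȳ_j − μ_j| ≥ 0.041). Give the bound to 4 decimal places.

Per-experiment Hoeffding bound: 2·exp(−2·1701·0.041²) = 2·exp(−5.71876) = 0.0065675.
Union bound over 44 events: 44·0.0065675 = 0.28897.

0.2890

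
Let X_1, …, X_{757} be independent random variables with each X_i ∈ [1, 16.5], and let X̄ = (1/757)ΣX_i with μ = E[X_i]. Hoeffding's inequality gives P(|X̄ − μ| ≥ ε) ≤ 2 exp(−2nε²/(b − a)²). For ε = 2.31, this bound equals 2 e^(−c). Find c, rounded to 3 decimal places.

33.627

c = 2nε²/(b − a)² = 2·757·2.31² / 15.5² = 33.6269.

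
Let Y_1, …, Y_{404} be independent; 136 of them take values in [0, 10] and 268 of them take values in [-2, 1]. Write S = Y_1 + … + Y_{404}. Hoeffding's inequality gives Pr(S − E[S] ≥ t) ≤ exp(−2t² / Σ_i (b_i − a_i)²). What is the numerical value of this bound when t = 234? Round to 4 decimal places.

Σ(b_i − a_i)² = 136·10² + 268·3² = 16012.
Exponent = 2·234² / 16012 = 6.83937.
Bound = exp(−6.83937) = 0.00107.

0.0011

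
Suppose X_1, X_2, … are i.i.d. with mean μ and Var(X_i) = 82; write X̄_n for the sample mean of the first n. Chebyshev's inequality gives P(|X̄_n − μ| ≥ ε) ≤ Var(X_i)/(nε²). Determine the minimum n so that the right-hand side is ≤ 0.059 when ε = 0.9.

1716

Require 82/(n·0.9²) ≤ 0.059, i.e. n ≥ 82/(0.059·0.9²) = 1715.840.
The smallest integer n is 1716.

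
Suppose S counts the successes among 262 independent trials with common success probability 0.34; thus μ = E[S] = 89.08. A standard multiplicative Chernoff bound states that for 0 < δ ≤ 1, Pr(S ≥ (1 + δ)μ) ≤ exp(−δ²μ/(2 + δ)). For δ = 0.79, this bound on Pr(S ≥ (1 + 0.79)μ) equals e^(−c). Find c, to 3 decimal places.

c = δ²μ/(2 + δ) = 0.79²·89.08/(2 + 0.79) = 19.9265.

19.926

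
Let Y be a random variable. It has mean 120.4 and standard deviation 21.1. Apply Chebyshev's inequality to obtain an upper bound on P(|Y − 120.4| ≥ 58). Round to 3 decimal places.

0.132

Chebyshev: P(|Y − μ| ≥ t) ≤ Var(Y)/t².
Var(Y) = σ² = 21.1² = 445.21.
Bound = 445.21 / 3364 = 0.1323.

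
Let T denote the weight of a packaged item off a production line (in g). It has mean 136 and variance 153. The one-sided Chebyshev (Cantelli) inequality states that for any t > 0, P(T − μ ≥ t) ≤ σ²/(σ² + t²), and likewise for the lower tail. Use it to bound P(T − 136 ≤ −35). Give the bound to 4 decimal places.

Here σ² = 153 and t = 35, so σ² + t² = 1378.
Cantelli's bound: 153/1378 = 0.1110.

0.1110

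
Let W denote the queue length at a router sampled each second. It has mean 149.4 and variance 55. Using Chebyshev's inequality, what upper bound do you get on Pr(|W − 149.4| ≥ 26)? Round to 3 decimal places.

Chebyshev: Pr(|W − μ| ≥ t) ≤ Var(W)/t².
Bound = 55 / 676 = 0.0814.

0.081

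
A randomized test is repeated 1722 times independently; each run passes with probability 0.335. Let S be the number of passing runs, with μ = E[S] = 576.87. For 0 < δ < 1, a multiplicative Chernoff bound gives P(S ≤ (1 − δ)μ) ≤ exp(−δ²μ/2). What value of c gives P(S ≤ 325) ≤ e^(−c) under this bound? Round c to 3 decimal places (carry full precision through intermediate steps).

Write 325 = (1 − δ)μ, so δ = 1 − 325/576.87 = 0.4366148…
Then the exponent is δ²μ/2 = (μ − 325)²/(2μ) = 54.985089.

54.985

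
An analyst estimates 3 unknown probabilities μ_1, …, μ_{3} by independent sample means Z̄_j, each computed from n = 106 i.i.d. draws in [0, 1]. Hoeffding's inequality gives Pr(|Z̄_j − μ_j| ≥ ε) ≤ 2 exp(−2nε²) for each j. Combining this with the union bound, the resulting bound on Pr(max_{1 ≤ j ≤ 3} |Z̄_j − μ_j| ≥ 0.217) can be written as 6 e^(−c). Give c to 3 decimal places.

Union bound over the 3 events: Pr(max_{1 ≤ j ≤ 3} |Z̄_j − μ_j| ≥ 0.217) ≤ 3·2·exp(−2nε²) = 6 exp(−2·106·0.217²).
So c = 2·106·0.217² = 9.9829.

9.983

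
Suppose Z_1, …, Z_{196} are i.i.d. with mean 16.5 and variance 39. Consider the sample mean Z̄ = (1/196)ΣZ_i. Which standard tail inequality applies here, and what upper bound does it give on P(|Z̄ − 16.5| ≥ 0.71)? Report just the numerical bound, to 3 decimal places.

With mean and variance of each term known, Chebyshev's inequality bounds the deviation of the sum (or sample mean).
Var(Z̄) = Var(Z_i)/n = 39/196 = 0.19898.
Chebyshev: P(|Z̄ − 16.5| ≥ 0.71) ≤ Var(Z̄)/(0.71)² = 39/(196·0.71²) = 0.3947.

0.395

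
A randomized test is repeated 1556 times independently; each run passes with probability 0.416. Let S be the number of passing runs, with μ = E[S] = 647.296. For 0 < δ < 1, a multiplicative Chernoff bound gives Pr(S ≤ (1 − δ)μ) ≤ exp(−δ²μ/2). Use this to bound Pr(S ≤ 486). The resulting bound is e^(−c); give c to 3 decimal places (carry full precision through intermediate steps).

Write 486 = (1 − δ)μ, so δ = 1 − 486/647.296 = 0.2491843…
Then the exponent is δ²μ/2 = (μ − 486)²/(2μ) = 20.096215.

20.096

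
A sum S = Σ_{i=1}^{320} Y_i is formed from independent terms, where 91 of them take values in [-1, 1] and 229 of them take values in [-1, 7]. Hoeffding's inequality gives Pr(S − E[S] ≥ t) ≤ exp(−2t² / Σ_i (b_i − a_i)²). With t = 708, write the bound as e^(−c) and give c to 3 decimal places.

Σ(b_i − a_i)² = 91·2² + 229·8² = 15020.
c = 2t² / 15020 = 2·708² / 15020 = 66.7462.

66.746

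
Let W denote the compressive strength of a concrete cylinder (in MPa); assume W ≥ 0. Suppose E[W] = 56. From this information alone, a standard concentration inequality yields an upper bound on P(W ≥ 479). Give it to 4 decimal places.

Only the mean of a non-negative variable is known, so Markov's inequality is the applicable tail bound.
Markov's inequality: for a non-negative random variable, P(W ≥ a) ≤ E[W]/a.
Here E[W] = 56 and a = 479, so the bound is 56/479 = 0.1169.

0.1169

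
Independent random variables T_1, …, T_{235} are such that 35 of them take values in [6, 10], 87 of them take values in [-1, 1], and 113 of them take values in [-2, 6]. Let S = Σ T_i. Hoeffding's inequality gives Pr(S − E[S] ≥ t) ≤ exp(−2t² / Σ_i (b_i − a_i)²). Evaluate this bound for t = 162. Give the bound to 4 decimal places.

Σ(b_i − a_i)² = 35·4² + 87·2² + 113·8² = 8140.
Exponent = 2·162² / 8140 = 6.44816.
Bound = exp(−6.44816) = 0.00158.

0.0016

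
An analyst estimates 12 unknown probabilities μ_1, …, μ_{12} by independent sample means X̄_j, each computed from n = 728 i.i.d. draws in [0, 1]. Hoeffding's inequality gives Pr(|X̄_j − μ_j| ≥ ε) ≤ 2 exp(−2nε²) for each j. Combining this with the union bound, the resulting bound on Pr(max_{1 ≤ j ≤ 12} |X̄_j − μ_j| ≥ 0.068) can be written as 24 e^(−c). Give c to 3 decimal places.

6.733

Union bound over the 12 events: Pr(max_{1 ≤ j ≤ 12} |X̄_j − μ_j| ≥ 0.068) ≤ 12·2·exp(−2nε²) = 24 exp(−2·728·0.068²).
So c = 2·728·0.068² = 6.7325.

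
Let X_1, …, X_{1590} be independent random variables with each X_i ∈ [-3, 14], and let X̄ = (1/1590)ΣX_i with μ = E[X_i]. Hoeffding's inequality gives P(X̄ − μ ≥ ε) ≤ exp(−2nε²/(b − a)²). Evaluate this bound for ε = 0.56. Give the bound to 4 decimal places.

0.0317

Exponent: 2nε²/(b − a)² = 2·1590·0.56² / 17² = 3.45069.
Bound = exp(−3.45069) = 0.03172.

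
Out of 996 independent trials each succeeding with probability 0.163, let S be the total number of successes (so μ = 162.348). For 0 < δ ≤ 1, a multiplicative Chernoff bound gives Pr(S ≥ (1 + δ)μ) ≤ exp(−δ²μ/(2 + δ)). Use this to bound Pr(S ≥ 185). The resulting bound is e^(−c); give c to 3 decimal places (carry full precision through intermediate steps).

Write 185 = (1 + δ)μ, so δ = 185/162.348 − 1 = 0.1395274…
Then the exponent is δ²μ/(2 + δ) = (185 − μ)² / (μ·(2 + δ)) = 1.477231.

1.477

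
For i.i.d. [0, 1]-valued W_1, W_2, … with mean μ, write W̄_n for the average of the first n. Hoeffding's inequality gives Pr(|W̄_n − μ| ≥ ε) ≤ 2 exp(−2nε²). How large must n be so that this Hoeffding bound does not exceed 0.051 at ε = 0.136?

100

Require 2·exp(−2nε²) ≤ 0.051, i.e. 2nε² ≥ ln(2/0.051) = 3.669077.
So n ≥ 3.669077 / (2·0.136²) = 99.186.
The smallest integer n is 100.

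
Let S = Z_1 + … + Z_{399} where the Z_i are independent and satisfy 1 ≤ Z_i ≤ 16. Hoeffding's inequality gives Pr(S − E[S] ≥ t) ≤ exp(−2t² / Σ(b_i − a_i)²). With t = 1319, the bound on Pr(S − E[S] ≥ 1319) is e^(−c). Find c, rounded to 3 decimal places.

Σ(b_i − a_i)² = 399·(15)² = 89775.
c = 2t²/89775 = 2·1319²/89775 = 38.7583.

38.758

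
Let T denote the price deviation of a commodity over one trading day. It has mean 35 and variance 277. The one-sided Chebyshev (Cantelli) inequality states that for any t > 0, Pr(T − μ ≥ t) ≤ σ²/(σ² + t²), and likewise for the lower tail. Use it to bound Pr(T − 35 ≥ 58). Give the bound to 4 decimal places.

0.0761

Here σ² = 277 and t = 58, so σ² + t² = 3641.
Cantelli's bound: 277/3641 = 0.0761.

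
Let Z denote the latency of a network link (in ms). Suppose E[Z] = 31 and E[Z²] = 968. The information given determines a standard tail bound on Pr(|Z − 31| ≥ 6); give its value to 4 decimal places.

0.1944

The first two moments determine the variance, so Chebyshev's inequality is the sharpest standard bound available.
Var(Z) = E[Z²] − (E[Z])² = 968 − 961 = 7.
Chebyshev's inequality: Pr(|Z − μ| ≥ t) ≤ Var(Z)/t² = 7/36 = 0.1944.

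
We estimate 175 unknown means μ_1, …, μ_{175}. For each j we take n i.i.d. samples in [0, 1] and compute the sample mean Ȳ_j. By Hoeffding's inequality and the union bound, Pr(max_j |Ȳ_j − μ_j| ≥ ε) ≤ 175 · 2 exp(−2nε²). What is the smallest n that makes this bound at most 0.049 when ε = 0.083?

645

Need 2·175·exp(−2nε²) ≤ 0.049, i.e. exp(−2nε²) ≤ 0.049/350.
So 2nε² ≥ ln(350/0.049) = 8.873868.
Hence n ≥ 8.873868/(2·0.083²) = 644.061.
The smallest integer n is 645.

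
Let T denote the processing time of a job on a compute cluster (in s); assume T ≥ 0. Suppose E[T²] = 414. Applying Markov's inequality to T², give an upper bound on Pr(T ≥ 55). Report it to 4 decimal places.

Since T ≥ 0, the event {T ≥ 55} is the same as {T² ≥ 3025}.
Markov's inequality applied to T² gives Pr(T² ≥ 3025) ≤ E[T²]/3025 = 414/3025 = 0.1369.

0.1369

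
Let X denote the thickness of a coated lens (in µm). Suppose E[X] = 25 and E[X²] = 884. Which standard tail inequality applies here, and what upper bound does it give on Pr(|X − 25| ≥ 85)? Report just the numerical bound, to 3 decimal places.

The first two moments determine the variance, so Chebyshev's inequality is the sharpest standard bound available.
Var(X) = E[X²] − (E[X])² = 884 − 625 = 259.
Chebyshev's inequality: Pr(|X − μ| ≥ t) ≤ Var(X)/t² = 259/7225 = 0.0358.

0.036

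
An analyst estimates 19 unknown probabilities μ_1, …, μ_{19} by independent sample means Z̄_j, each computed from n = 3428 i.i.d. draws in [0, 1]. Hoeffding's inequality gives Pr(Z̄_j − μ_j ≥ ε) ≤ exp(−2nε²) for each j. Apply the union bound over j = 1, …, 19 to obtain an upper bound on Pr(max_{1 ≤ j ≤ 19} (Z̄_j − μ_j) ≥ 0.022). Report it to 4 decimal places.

0.6881

Per-experiment Hoeffding bound: exp(−2·3428·0.022²) = exp(−3.31830) = 0.036214.
Union bound over 19 events: 19·0.036214 = 0.68807.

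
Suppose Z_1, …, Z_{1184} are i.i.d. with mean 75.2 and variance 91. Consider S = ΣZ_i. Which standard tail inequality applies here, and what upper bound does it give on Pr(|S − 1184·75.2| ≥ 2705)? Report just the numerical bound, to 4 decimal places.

With mean and variance of each term known, Chebyshev's inequality bounds the deviation of the sum (or sample mean).
Var(S) = n·Var(Z_i) = 1184·91 = 107744.
Chebyshev: Pr(|S − 1184·75.2| ≥ 2705) ≤ Var(S)/2705² = 107744/7317025 = 0.0147.

0.0147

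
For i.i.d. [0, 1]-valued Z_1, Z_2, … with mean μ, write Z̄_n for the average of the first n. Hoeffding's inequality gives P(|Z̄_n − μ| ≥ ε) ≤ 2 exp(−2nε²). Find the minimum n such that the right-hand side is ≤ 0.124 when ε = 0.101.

Require 2·exp(−2nε²) ≤ 0.124, i.e. 2nε² ≥ ln(2/0.124) = 2.780621.
So n ≥ 2.780621 / (2·0.101²) = 136.292.
The smallest integer n is 137.

137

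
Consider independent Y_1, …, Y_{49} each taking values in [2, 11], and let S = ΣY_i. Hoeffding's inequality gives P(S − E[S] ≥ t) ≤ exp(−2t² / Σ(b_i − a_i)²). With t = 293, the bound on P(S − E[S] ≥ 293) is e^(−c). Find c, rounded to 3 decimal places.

43.260

Σ(b_i − a_i)² = 49·(9)² = 3969.
c = 2t²/3969 = 2·293²/3969 = 43.2598.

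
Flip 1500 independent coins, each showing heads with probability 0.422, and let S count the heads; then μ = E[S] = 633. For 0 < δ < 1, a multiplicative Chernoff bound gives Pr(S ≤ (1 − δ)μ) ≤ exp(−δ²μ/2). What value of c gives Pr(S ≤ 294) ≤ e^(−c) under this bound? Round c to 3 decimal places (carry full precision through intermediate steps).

90.775

Write 294 = (1 − δ)μ, so δ = 1 − 294/633 = 0.535545…
Then the exponent is δ²μ/2 = (μ − 294)²/(2μ) = 90.774882.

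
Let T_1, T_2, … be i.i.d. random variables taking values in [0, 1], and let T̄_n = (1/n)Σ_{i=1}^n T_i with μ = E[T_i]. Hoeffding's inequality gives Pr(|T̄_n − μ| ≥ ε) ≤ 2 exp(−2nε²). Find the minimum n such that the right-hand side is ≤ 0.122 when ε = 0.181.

Require 2·exp(−2nε²) ≤ 0.122, i.e. 2nε² ≥ ln(2/0.122) = 2.796881.
So n ≥ 2.796881 / (2·0.181²) = 42.686.
The smallest integer n is 43.

43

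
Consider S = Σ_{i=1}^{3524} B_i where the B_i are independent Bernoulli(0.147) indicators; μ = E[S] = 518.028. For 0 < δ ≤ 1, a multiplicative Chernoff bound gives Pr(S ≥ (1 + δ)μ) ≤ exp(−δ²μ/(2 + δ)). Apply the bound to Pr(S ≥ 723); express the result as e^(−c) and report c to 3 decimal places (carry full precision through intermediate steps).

33.854

Write 723 = (1 + δ)μ, so δ = 723/518.028 − 1 = 0.3956775…
Then the exponent is δ²μ/(2 + δ) = (723 − μ)² / (μ·(2 + δ)) = 33.853806.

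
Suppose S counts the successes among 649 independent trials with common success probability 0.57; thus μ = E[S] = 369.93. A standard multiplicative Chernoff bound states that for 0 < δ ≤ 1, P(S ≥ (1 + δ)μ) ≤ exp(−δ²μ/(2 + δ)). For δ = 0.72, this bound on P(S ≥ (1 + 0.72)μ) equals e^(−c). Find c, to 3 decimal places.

70.504

c = δ²μ/(2 + δ) = 0.72²·369.93/(2 + 0.72) = 70.5043.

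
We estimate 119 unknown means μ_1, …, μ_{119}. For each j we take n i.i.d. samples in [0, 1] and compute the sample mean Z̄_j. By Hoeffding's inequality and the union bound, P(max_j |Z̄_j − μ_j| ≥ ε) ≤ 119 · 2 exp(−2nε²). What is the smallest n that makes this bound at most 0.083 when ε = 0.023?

Need 2·119·exp(−2nε²) ≤ 0.083, i.e. exp(−2nε²) ≤ 0.083/238.
So 2nε² ≥ ln(238/0.083) = 7.961185.
Hence n ≥ 7.961185/(2·0.023²) = 7524.750.
The smallest integer n is 7525.

7525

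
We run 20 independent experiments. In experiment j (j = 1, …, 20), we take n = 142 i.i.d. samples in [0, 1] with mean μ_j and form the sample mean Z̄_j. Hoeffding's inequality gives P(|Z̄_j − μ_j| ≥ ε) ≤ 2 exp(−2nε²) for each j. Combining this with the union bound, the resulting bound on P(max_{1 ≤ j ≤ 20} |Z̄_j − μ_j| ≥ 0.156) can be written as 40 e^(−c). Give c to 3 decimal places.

Union bound over the 20 events: P(max_{1 ≤ j ≤ 20} |Z̄_j − μ_j| ≥ 0.156) ≤ 20·2·exp(−2nε²) = 40 exp(−2·142·0.156²).
So c = 2·142·0.156² = 6.9114.

6.911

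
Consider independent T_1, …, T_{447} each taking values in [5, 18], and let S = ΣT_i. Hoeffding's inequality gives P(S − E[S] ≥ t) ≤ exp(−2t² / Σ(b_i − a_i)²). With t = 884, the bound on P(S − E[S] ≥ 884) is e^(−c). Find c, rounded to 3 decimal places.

Σ(b_i − a_i)² = 447·(13)² = 75543.
c = 2t²/75543 = 2·884²/75543 = 20.6890.

20.689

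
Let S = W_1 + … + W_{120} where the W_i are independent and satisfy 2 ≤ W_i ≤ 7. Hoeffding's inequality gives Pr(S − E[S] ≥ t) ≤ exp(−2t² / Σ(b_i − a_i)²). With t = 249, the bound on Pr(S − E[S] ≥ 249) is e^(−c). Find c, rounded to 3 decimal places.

Σ(b_i − a_i)² = 120·(5)² = 3000.
c = 2t²/3000 = 2·249²/3000 = 41.3340.

41.334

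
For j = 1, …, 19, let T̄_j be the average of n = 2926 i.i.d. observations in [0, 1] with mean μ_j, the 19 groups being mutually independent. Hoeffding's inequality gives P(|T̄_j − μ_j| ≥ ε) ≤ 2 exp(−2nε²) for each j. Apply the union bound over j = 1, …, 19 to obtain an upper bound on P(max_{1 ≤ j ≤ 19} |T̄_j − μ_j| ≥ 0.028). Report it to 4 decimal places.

0.3866

Per-experiment Hoeffding bound: 2·exp(−2·2926·0.028²) = 2·exp(−4.58797) = 0.020347.
Union bound over 19 events: 19·0.020347 = 0.38659.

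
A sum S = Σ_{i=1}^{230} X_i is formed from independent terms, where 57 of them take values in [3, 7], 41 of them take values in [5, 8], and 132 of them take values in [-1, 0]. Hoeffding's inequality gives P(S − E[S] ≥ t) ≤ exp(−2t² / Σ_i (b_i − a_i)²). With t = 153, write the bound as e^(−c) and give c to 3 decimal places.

33.134

Σ(b_i − a_i)² = 57·4² + 41·3² + 132·1² = 1413.
c = 2t² / 1413 = 2·153² / 1413 = 33.1338.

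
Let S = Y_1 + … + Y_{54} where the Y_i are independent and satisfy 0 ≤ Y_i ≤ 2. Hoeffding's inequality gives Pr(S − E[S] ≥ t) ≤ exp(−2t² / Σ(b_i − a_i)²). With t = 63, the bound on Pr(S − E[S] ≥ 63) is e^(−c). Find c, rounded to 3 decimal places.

36.750

Σ(b_i − a_i)² = 54·(2)² = 216.
c = 2t²/216 = 2·63²/216 = 36.7500.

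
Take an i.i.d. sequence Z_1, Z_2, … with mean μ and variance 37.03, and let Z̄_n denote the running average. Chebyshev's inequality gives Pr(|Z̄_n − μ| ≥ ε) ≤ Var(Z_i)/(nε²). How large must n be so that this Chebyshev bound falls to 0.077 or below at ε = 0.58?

Require 37.03/(n·0.58²) ≤ 0.077, i.e. n ≥ 37.03/(0.077·0.58²) = 1429.575.
The smallest integer n is 1430.

1430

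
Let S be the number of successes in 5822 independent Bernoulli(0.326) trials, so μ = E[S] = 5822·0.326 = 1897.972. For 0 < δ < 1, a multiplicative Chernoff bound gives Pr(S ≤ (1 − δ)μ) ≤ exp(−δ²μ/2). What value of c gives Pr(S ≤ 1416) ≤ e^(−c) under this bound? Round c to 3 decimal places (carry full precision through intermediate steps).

61.196

Write 1416 = (1 − δ)μ, so δ = 1 − 1416/1897.972 = 0.2539405…
Then the exponent is δ²μ/2 = (μ − 1416)²/(2μ) = 61.196111.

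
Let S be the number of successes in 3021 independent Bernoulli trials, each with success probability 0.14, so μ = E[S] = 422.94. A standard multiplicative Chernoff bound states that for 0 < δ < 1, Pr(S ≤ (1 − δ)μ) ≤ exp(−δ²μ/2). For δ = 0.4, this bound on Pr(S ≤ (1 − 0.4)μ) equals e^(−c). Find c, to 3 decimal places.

c = δ²μ/2 = 0.4²·422.94/2 = 33.8352.

33.835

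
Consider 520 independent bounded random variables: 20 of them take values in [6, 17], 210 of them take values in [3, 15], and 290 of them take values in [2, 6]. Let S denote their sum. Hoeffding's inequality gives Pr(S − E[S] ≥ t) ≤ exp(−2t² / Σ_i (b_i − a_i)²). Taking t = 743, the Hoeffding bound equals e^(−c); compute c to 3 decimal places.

29.600

Σ(b_i − a_i)² = 20·11² + 210·12² + 290·4² = 37300.
c = 2t² / 37300 = 2·743² / 37300 = 29.6005.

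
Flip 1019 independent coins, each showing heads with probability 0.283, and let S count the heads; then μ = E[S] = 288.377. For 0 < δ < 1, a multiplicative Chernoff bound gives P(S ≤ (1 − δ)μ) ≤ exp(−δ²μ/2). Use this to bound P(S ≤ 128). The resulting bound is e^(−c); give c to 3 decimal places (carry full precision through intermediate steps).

44.596

Write 128 = (1 − δ)μ, so δ = 1 − 128/288.377 = 0.5561366…
Then the exponent is δ²μ/2 = (μ − 128)²/(2μ) = 44.595759.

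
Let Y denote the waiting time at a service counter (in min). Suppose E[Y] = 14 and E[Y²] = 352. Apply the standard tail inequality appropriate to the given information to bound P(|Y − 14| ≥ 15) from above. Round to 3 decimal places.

0.693

The first two moments determine the variance, so Chebyshev's inequality is the sharpest standard bound available.
Var(Y) = E[Y²] − (E[Y])² = 352 − 196 = 156.
Chebyshev's inequality: P(|Y − μ| ≥ t) ≤ Var(Y)/t² = 156/225 = 0.6933.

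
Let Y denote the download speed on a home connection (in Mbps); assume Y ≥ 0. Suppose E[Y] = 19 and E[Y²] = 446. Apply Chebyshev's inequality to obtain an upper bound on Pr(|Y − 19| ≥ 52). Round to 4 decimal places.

0.0314

Var(Y) = E[Y²] − (E[Y])² = 446 − 361 = 85.
Chebyshev's inequality: Pr(|Y − μ| ≥ t) ≤ Var(Y)/t² = 85/2704 = 0.0314.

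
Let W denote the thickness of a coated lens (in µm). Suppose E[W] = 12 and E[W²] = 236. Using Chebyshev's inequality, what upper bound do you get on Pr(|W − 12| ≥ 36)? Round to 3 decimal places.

0.071

Var(W) = E[W²] − (E[W])² = 236 − 144 = 92.
Chebyshev's inequality: Pr(|W − μ| ≥ t) ≤ Var(W)/t² = 92/1296 = 0.0710.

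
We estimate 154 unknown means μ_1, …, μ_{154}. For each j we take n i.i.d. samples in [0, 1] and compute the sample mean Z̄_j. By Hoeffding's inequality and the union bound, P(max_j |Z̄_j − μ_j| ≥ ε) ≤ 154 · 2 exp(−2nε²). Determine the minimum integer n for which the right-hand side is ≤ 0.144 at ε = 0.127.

238

Need 2·154·exp(−2nε²) ≤ 0.144, i.e. exp(−2nε²) ≤ 0.144/308.
So 2nε² ≥ ln(308/0.144) = 7.668042.
Hence n ≥ 7.668042/(2·0.127²) = 237.710.
The smallest integer n is 238.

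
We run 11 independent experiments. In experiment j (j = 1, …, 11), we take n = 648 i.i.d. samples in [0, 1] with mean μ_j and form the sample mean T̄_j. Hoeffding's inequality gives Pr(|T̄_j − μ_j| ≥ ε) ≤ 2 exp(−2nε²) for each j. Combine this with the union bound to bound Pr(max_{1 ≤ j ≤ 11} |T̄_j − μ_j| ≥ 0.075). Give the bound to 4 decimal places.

0.0150

Per-experiment Hoeffding bound: 2·exp(−2·648·0.075²) = 2·exp(−7.29000) = 0.0013647.
Union bound over 11 events: 11·0.0013647 = 0.01501.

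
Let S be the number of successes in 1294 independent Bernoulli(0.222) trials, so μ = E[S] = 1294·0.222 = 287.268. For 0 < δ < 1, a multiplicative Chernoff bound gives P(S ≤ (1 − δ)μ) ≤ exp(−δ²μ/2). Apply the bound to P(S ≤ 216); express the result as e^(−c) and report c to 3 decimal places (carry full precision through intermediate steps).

Write 216 = (1 − δ)μ, so δ = 1 − 216/287.268 = 0.2480889…
Then the exponent is δ²μ/2 = (μ − 216)²/(2μ) = 8.840400.

8.840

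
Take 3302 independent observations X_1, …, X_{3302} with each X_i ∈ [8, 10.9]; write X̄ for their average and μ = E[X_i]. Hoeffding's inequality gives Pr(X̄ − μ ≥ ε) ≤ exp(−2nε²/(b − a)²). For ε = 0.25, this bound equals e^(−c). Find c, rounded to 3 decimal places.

c = 2nε²/(b − a)² = 2·3302·0.25² / 2.9² = 49.0785.

49.078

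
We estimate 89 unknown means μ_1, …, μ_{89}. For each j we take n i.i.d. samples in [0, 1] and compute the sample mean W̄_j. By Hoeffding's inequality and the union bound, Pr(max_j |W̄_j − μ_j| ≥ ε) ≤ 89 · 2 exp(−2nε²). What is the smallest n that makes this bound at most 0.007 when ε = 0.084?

Need 2·89·exp(−2nε²) ≤ 0.007, i.e. exp(−2nε²) ≤ 0.007/178.
So 2nε² ≥ ln(178/0.007) = 10.143629.
Hence n ≥ 10.143629/(2·0.084²) = 718.795.
The smallest integer n is 719.

719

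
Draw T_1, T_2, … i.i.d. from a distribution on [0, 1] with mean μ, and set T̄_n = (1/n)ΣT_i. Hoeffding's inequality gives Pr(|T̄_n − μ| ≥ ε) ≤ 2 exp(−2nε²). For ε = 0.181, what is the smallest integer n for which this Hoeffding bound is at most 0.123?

43

Require 2·exp(−2nε²) ≤ 0.123, i.e. 2nε² ≥ ln(2/0.123) = 2.788718.
So n ≥ 2.788718 / (2·0.181²) = 42.562.
The smallest integer n is 43.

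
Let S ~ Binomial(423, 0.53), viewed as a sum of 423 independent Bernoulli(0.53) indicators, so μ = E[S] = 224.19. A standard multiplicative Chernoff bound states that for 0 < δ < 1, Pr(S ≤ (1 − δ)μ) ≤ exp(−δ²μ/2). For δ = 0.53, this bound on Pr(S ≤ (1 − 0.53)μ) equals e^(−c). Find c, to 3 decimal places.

31.487

c = δ²μ/2 = 0.53²·224.19/2 = 31.4875.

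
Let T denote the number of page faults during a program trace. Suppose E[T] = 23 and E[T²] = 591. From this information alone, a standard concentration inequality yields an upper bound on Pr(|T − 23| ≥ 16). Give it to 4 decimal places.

0.2422

The first two moments determine the variance, so Chebyshev's inequality is the sharpest standard bound available.
Var(T) = E[T²] − (E[T])² = 591 − 529 = 62.
Chebyshev's inequality: Pr(|T − μ| ≥ t) ≤ Var(T)/t² = 62/256 = 0.2422.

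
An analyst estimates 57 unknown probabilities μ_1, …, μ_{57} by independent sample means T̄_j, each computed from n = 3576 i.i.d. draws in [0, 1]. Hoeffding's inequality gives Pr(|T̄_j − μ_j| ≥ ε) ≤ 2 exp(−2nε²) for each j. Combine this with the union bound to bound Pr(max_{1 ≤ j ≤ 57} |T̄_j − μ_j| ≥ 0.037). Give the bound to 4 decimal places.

Per-experiment Hoeffding bound: 2·exp(−2·3576·0.037²) = 2·exp(−9.79109) = 0.0001119.
Union bound over 57 events: 57·0.0001119 = 0.00638.

0.0064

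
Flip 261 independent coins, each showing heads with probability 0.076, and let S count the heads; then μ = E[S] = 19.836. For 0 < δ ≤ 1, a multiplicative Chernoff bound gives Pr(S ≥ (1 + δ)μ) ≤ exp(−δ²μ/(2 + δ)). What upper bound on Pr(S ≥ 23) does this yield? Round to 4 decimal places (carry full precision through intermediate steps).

Write 23 = (1 + δ)μ, so δ = 23/19.836 − 1 = 0.159508…
Then the exponent is δ²μ/(2 + δ) = (23 − μ)² / (μ·(2 + δ)) = 0.233703.
Bound = exp(−0.233703) = 0.79160.

0.7916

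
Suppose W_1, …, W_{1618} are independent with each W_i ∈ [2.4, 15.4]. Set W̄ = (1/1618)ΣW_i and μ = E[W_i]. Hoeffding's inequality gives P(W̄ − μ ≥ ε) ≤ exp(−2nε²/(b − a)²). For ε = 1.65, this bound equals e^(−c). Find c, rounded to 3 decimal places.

c = 2nε²/(b − a)² = 2·1618·1.65² / 13² = 52.1302.

52.130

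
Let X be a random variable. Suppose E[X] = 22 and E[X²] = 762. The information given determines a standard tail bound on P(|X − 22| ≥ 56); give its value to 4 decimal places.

The first two moments determine the variance, so Chebyshev's inequality is the sharpest standard bound available.
Var(X) = E[X²] − (E[X])² = 762 − 484 = 278.
Chebyshev's inequality: P(|X − μ| ≥ t) ≤ Var(X)/t² = 278/3136 = 0.0886.

0.0886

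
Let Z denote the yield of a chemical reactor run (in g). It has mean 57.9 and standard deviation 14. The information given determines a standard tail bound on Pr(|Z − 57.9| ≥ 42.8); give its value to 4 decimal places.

0.1070

Mean and variance are known, so Chebyshev's inequality applies.
Chebyshev: Pr(|Z − μ| ≥ t) ≤ Var(Z)/t².
Var(Z) = σ² = 14² = 196.
Bound = 196 / 1831.84 = 0.1070.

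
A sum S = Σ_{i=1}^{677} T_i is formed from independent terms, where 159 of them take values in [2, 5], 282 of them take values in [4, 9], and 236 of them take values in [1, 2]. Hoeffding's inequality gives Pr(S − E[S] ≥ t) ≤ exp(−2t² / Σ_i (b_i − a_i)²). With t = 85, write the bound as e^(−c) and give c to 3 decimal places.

1.658

Σ(b_i − a_i)² = 159·3² + 282·5² + 236·1² = 8717.
c = 2t² / 8717 = 2·85² / 8717 = 1.6577.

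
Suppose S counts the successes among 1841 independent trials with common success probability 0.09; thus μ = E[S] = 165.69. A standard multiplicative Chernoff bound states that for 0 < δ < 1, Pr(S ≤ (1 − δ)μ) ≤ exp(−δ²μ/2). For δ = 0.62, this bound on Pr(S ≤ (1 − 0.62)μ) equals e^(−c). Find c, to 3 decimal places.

31.846

c = δ²μ/2 = 0.62²·165.69/2 = 31.8456.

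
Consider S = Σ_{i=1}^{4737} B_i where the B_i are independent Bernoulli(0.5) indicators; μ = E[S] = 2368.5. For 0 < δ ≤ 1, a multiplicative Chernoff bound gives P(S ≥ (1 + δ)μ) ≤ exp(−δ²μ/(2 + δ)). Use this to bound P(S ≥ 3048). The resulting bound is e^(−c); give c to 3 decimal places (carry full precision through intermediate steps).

85.243

Write 3048 = (1 + δ)μ, so δ = 3048/2368.5 − 1 = 0.2868904…
Then the exponent is δ²μ/(2 + δ) = (3048 − μ)² / (μ·(2 + δ)) = 85.243284.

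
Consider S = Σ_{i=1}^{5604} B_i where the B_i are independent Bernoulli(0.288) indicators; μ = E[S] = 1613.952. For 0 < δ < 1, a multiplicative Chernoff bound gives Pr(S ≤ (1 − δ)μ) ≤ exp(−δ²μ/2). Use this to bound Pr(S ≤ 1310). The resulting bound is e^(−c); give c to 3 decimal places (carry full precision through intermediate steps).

28.621

Write 1310 = (1 − δ)μ, so δ = 1 − 1310/1613.952 = 0.1883278…
Then the exponent is δ²μ/2 = (μ − 1310)²/(2μ) = 28.621303.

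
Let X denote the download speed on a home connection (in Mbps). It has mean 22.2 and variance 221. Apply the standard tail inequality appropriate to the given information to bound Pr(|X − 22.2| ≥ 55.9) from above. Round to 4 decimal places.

0.0707

Mean and variance are known, so Chebyshev's inequality applies.
Chebyshev: Pr(|X − μ| ≥ t) ≤ Var(X)/t².
Bound = 221 / 3124.81 = 0.0707.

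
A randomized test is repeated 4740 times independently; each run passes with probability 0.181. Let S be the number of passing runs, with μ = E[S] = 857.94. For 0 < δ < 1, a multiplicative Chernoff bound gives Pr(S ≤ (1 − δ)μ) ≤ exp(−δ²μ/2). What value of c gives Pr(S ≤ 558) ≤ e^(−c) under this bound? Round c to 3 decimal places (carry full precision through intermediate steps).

Write 558 = (1 − δ)μ, so δ = 1 − 558/857.94 = 0.3496049…
Then the exponent is δ²μ/2 = (μ − 558)²/(2μ) = 52.430242.

52.430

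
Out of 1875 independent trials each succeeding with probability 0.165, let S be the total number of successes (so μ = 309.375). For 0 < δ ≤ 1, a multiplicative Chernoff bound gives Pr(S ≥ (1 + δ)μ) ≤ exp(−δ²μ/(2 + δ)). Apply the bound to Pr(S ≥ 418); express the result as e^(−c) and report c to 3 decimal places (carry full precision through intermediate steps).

16.222

Write 418 = (1 + δ)μ, so δ = 418/309.375 − 1 = 0.3511111…
Then the exponent is δ²μ/(2 + δ) = (418 − μ)² / (μ·(2 + δ)) = 16.221881.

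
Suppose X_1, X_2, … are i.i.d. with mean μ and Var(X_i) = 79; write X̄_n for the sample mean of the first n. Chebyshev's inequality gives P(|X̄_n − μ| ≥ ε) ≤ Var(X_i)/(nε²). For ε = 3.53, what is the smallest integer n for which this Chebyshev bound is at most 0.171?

Require 79/(n·3.53²) ≤ 0.171, i.e. n ≥ 79/(0.171·3.53²) = 37.075.
The smallest integer n is 38.

38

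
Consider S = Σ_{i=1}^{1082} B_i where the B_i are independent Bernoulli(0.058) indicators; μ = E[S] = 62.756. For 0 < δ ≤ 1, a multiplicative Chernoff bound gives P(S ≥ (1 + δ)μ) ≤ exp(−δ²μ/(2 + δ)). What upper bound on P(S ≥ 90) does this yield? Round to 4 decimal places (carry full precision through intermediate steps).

0.0078

Write 90 = (1 + δ)μ, so δ = 90/62.756 − 1 = 0.4341258…
Then the exponent is δ²μ/(2 + δ) = (90 − μ)² / (μ·(2 + δ)) = 4.858962.
Bound = exp(−4.858962) = 0.00776.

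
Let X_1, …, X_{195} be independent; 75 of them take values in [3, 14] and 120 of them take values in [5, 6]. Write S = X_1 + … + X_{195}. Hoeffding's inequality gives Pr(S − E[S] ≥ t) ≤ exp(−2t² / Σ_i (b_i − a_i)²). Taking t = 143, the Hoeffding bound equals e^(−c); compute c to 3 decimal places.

Σ(b_i − a_i)² = 75·11² + 120·1² = 9195.
c = 2t² / 9195 = 2·143² / 9195 = 4.4479.

4.448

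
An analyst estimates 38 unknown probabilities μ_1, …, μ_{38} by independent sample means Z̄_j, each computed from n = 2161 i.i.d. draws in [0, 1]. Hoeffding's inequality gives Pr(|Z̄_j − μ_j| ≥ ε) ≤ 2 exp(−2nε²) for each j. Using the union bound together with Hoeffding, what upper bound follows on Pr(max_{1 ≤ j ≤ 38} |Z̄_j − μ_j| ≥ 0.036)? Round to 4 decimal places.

0.2807

Per-experiment Hoeffding bound: 2·exp(−2·2161·0.036²) = 2·exp(−5.60131) = 0.007386.
Union bound over 38 events: 38·0.007386 = 0.28067.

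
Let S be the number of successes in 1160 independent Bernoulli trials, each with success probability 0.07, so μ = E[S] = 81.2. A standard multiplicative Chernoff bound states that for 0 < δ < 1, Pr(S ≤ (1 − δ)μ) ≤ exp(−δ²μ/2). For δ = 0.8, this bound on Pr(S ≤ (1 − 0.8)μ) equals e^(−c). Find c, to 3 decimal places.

25.984

c = δ²μ/2 = 0.8²·81.2/2 = 25.9840.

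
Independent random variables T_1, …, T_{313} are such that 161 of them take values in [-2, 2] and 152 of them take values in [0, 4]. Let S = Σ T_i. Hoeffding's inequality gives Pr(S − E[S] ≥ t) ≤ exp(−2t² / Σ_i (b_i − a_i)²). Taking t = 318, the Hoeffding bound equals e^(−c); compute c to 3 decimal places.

40.385

Σ(b_i − a_i)² = 161·4² + 152·4² = 5008.
c = 2t² / 5008 = 2·318² / 5008 = 40.3850.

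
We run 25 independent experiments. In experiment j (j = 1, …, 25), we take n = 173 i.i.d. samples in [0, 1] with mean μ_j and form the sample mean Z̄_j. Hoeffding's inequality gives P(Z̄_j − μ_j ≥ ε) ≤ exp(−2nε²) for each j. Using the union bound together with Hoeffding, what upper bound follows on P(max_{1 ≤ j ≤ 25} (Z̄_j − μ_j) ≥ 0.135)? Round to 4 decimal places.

0.0456

Per-experiment Hoeffding bound: exp(−2·173·0.135²) = exp(−6.30585) = 0.0018256.
Union bound over 25 events: 25·0.0018256 = 0.04564.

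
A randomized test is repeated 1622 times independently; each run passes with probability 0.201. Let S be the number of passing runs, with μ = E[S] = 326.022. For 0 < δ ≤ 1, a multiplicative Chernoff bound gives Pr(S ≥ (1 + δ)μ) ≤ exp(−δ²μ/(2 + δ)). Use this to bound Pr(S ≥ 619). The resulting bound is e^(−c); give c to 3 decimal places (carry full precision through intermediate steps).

Write 619 = (1 + δ)μ, so δ = 619/326.022 − 1 = 0.8986449…
Then the exponent is δ²μ/(2 + δ) = (619 − μ)² / (μ·(2 + δ)) = 90.829746.

90.830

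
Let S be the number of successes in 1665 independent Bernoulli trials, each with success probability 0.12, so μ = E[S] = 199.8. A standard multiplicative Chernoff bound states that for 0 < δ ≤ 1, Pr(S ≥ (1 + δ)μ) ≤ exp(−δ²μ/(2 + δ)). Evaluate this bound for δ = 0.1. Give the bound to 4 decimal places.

0.3862

Exponent = δ²μ/(2 + δ) = 0.1²·199.8/2.1 = 0.9514.
Bound = exp(−0.9514) = 0.38619.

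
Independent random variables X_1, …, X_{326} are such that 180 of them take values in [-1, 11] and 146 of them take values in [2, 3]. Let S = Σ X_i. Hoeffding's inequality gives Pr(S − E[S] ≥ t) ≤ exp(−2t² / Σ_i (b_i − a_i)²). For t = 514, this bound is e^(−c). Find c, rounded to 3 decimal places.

Σ(b_i − a_i)² = 180·12² + 146·1² = 26066.
c = 2t² / 26066 = 2·514² / 26066 = 20.2713.

20.271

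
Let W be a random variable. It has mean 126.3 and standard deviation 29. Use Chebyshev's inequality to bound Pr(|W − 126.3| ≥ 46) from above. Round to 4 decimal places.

0.3974

Chebyshev: Pr(|W − μ| ≥ t) ≤ Var(W)/t².
Var(W) = σ² = 29² = 841.
Bound = 841 / 2116 = 0.3974.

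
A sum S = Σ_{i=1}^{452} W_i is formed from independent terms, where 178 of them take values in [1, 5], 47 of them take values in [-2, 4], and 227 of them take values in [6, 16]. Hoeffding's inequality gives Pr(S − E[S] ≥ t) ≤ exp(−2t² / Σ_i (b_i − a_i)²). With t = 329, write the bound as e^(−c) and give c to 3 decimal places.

Σ(b_i − a_i)² = 178·4² + 47·6² + 227·10² = 27240.
c = 2t² / 27240 = 2·329² / 27240 = 7.9472.

7.947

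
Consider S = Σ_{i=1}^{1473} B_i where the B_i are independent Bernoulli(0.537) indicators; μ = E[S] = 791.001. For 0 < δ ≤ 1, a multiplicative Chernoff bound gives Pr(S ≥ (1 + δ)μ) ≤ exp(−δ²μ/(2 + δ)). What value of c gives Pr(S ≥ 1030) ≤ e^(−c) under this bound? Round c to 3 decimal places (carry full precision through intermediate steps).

31.368

Write 1030 = (1 + δ)μ, so δ = 1030/791.001 − 1 = 0.3021475…
Then the exponent is δ²μ/(2 + δ) = (1030 − μ)² / (μ·(2 + δ)) = 31.367650.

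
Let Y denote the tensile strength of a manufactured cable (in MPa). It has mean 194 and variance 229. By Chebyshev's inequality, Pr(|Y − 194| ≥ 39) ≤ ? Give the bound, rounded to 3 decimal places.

Chebyshev: Pr(|Y − μ| ≥ t) ≤ Var(Y)/t².
Bound = 229 / 1521 = 0.1506.

0.151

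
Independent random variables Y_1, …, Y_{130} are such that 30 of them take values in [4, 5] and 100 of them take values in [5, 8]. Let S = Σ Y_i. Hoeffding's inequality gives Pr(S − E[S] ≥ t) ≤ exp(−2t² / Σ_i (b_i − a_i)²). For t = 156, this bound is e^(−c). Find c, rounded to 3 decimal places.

Σ(b_i − a_i)² = 30·1² + 100·3² = 930.
c = 2t² / 930 = 2·156² / 930 = 52.3355.

52.335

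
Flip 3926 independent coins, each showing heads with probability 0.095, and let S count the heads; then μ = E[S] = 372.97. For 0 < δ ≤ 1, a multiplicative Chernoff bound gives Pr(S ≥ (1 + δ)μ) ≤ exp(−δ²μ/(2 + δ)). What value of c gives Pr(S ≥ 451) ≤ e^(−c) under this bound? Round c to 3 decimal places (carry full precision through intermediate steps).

7.389

Write 451 = (1 + δ)μ, so δ = 451/372.97 − 1 = 0.2092125…
Then the exponent is δ²μ/(2 + δ) = (451 − μ)² / (μ·(2 + δ)) = 7.389445.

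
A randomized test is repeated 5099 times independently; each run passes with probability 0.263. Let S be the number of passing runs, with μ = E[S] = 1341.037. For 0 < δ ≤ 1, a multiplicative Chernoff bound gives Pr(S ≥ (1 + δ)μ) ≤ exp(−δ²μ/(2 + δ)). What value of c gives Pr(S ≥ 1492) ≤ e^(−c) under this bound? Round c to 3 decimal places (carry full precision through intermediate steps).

Write 1492 = (1 + δ)μ, so δ = 1492/1341.037 − 1 = 0.1125718…
Then the exponent is δ²μ/(2 + δ) = (1492 − μ)² / (μ·(2 + δ)) = 8.044310.

8.044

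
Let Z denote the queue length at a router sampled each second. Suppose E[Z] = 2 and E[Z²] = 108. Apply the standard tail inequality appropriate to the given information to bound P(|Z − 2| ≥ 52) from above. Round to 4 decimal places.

The first two moments determine the variance, so Chebyshev's inequality is the sharpest standard bound available.
Var(Z) = E[Z²] − (E[Z])² = 108 − 4 = 104.
Chebyshev's inequality: P(|Z − μ| ≥ t) ≤ Var(Z)/t² = 104/2704 = 0.0385.

0.0385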